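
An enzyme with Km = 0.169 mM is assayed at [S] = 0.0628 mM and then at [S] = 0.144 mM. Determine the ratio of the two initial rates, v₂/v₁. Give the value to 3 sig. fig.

1.70

The fractional saturations are [S]/(Km+[S]) = 0.0628/0.2318 = 0.2709 and 0.144/0.3130 = 0.4601.
v₂/v₁ is just their ratio: 0.4601/0.2709 = 1.70.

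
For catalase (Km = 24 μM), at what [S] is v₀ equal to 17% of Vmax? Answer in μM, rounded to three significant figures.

4.92 μM

v/Vmax = [S]/(Km+[S]) = 0.17, so [S] = Km·0.17/(1 − 0.17) = 24 × 0.2048.
[S] = 4.92 μM.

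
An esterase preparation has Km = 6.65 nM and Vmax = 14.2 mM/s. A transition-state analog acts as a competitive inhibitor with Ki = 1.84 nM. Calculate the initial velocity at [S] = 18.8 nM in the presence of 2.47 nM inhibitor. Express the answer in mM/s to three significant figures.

With α = 1 + [I]/Ki = 1 + 2.47/1.84 = 2.342, the competitive rate law is v = Vmax[S] / (αKm + [S]).
v = 14.2×18.8 / (2.342×6.65 + 18.8) = 267.0/34.38 = 7.77 mM/s.

7.77 mM/s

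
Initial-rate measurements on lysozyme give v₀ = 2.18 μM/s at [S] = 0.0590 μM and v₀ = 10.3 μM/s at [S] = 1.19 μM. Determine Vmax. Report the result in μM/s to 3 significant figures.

From v = Vmax[S]/(Km+[S]), each point gives Vmax = v(Km+[S])/[S].
Equating: 2.18(Km+0.0590)/0.0590 = 10.3(Km+1.19)/1.19.
36.95·Km + 2.18 = 8.655·Km + 10.3, so (36.95 − 8.655)·Km = 10.3 − 2.18.
Km = 8.120/28.29 = 0.287 μM; then Vmax = 2.18(0.287+0.0590)/0.0590 = 12.8 μM/s.

12.8 μM/s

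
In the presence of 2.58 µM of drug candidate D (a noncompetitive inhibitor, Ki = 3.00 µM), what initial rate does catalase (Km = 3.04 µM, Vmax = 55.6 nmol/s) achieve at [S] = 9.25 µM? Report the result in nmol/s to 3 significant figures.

22.5 nmol/s

α = 1 + [I]/Ki = 1 + 2.58/3.00 = 1.860.
For a noncompetitive inhibitor, Vmax is reduced to Vmax/α while Km is unchanged: Km,app = 3.04 µM, Vmax,app = 29.9 nmol/s.
v = Vmax,app·[S]/(Km,app + [S]) = 29.9 × 9.25/(3.04 + 9.25) = 22.5 nmol/s.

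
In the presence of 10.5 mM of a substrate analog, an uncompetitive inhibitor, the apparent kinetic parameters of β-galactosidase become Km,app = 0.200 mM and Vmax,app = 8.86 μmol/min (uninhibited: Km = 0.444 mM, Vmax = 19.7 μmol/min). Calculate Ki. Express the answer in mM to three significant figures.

Uncompetitive: Vmax,app = Vmax/α (and Km,app = Km/α) with α = 1 + [I]/Ki.
α = Vmax/Vmax,app = 19.7/8.86 = 2.223.
Since α = 1 + [I]/Ki, [I]/Ki = 2.223 − 1 = 1.223 and Ki = 10.5/1.223 = 8.58 mM.

8.58 mM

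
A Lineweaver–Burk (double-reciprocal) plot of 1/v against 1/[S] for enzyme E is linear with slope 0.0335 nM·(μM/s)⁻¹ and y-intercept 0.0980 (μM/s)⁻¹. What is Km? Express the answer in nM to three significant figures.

0.342 nM

y-intercept = 1/Vmax ⇒ Vmax = 10.2 μM/s; slope = Km/Vmax ⇒ Km = slope × Vmax.
Km = 0.0335 × 10.2 = 0.342 nM.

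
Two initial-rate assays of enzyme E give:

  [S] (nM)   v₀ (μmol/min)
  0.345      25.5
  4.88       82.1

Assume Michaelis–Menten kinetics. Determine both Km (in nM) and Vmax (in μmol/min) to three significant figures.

Km = 0.991 nM; Vmax = 98.8 μmol/min

From v = Vmax[S]/(Km+[S]), each point gives Vmax = v(Km+[S])/[S].
Equating: 25.5(Km+0.345)/0.345 = 82.1(Km+4.88)/4.88.
73.91·Km + 25.5 = 16.82·Km + 82.1, so (73.91 − 16.82)·Km = 82.1 − 25.5.
Km = 56.60/57.09 = 0.991 nM; then Vmax = 25.5(0.991+0.345)/0.345 = 98.8 μmol/min.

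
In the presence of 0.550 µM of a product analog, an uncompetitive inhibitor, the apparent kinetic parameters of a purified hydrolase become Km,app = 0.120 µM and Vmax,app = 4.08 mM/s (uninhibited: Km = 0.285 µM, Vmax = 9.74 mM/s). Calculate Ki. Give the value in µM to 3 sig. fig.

0.396 µM

Uncompetitive: Vmax,app = Vmax/α (and Km,app = Km/α) with α = 1 + [I]/Ki.
α = Vmax/Vmax,app = 9.74/4.08 = 2.387.
Since α = 1 + [I]/Ki, [I]/Ki = 2.387 − 1 = 1.387 and Ki = 0.550/1.387 = 0.396 µM.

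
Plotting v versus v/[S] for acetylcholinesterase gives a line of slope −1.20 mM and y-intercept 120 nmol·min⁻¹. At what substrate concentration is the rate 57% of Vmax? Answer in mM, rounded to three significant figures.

1.59 mM

The Eadie–Hofstee slope gives Km = 1.20 mM (slope = −Km).
v/Vmax = [S]/(Km+[S]) = 0.57 ⇒ [S] = Km·0.57/(1−0.57) = 1.20 × 1.326 = 1.59 mM.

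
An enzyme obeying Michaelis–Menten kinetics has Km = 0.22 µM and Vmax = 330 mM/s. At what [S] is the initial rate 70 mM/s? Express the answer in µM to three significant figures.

Rearranging v = Vmax[S]/(Km+[S]) gives [S] = Km·v/(Vmax − v).
[S] = 0.22 × 70 / (330 − 70) = 15.40/260.0 = 0.0592 µM.

0.0592 µM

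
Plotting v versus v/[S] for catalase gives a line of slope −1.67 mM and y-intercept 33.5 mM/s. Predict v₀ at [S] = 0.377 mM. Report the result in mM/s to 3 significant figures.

In the Eadie–Hofstee form v = Vmax − Km·(v/[S]), the slope is −Km and the intercept is Vmax, so Km = 1.67 mM and Vmax = 33.5 mM/s.
v = 33.5 × 0.377/(1.67 + 0.377) = 6.17 mM/s.

6.17 mM/s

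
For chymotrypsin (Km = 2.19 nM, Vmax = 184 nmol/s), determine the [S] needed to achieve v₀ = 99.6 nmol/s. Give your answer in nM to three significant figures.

Rearranging v = Vmax[S]/(Km+[S]) gives [S] = Km·v/(Vmax − v).
[S] = 2.19 × 99.6 / (184 − 99.6) = 218.1/84.40 = 2.58 nM.

2.58 nM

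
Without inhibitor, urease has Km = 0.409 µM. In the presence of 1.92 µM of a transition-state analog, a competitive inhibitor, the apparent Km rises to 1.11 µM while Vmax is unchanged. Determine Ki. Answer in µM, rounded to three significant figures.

1.12 µM

Competitive: Km,app = α·Km with α = 1 + [I]/Ki.
α = Km,app/Km = 1.11/0.409 = 2.714.
Ki = [I]/(α − 1) = 1.92/1.714 = 1.12 µM.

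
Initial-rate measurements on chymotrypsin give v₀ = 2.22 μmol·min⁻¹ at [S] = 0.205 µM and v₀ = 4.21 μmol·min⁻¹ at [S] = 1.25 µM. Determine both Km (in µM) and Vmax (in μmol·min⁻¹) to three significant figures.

From v = Vmax[S]/(Km+[S]), each point gives Vmax = v(Km+[S])/[S].
Equating: 2.22(Km+0.205)/0.205 = 4.21(Km+1.25)/1.25.
10.83·Km + 2.22 = 3.368·Km + 4.21, so (10.83 − 3.368)·Km = 4.21 − 2.22.
Km = 1.990/7.461 = 0.267 µM; then Vmax = 2.22(0.267+0.205)/0.205 = 5.11 μmol·min⁻¹.

Km = 0.267 µM; Vmax = 5.11 μmol·min⁻¹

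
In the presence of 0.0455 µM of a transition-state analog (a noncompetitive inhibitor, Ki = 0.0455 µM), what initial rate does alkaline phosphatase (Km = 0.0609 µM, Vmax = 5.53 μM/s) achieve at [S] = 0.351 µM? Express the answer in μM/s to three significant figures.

α = 1 + [I]/Ki = 1 + 0.0455/0.0455 = 2.000.
For a noncompetitive inhibitor, Vmax is reduced to Vmax/α while Km is unchanged: Km,app = 0.0609 µM, Vmax,app = 2.76 μM/s.
v = Vmax,app·[S]/(Km,app + [S]) = 2.76 × 0.351/(0.0609 + 0.351) = 2.36 μM/s.

2.36 μM/s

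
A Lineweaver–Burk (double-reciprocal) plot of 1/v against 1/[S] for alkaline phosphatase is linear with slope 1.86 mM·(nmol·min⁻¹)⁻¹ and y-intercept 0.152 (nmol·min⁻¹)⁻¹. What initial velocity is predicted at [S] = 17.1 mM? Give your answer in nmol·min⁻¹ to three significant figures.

3.83 nmol·min⁻¹

The y-intercept is 1/Vmax, so Vmax = 1/0.152 = 6.58 nmol·min⁻¹.
The slope is Km/Vmax, so Km = 1.86 × 6.58 = 12.2 mM.
Then v = 6.58 × 17.1/(12.2 + 17.1) = 3.83 nmol·min⁻¹.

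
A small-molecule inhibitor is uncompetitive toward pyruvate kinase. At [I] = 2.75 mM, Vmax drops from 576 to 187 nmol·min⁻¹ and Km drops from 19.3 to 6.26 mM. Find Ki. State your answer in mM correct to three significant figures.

1.32 mM

Uncompetitive: Vmax,app = Vmax/α (and Km,app = Km/α) with α = 1 + [I]/Ki.
α = Vmax/Vmax,app = 576/187 = 3.080.
Ki = [I]/(α − 1) = 2.75/2.080 = 1.32 mM.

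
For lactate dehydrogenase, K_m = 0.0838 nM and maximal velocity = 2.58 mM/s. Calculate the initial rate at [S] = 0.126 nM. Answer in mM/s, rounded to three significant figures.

1.55 mM/s

[S]/(Km+[S]) = 0.126/0.2098 = 0.6006, the fractional saturation.
v = 0.6006 × Vmax = 0.6006 × 2.58 = 1.55 mM/s.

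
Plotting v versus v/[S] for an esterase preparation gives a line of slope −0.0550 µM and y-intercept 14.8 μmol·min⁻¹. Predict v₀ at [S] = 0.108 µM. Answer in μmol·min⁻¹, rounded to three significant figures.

In the Eadie–Hofstee form v = Vmax − Km·(v/[S]), the slope is −Km and the intercept is Vmax, so Km = 0.0550 µM and Vmax = 14.8 μmol·min⁻¹.
v = 14.8 × 0.108/(0.0550 + 0.108) = 9.81 μmol·min⁻¹.

9.81 μmol·min⁻¹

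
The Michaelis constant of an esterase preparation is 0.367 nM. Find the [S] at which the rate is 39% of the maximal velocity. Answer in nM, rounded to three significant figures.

v/Vmax = [S]/(Km+[S]) = 0.39, so [S] = Km·0.39/(1 − 0.39) = 0.367 × 0.6393.
[S] = 0.235 nM.

0.235 nM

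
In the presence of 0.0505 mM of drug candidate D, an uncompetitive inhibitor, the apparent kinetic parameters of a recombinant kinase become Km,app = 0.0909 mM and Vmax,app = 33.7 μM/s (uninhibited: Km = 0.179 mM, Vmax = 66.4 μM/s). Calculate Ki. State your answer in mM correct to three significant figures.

0.0520 mM

Uncompetitive: Vmax,app = Vmax/α (and Km,app = Km/α) with α = 1 + [I]/Ki.
α = Vmax/Vmax,app = 66.4/33.7 = 1.970.
Ki = [I]/(α − 1) = 0.0505/0.9703 = 0.0520 mM.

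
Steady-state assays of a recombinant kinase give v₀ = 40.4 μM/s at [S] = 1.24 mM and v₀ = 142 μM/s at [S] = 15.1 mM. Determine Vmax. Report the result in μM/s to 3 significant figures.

183 μM/s

In reciprocal form, 1/v = (Km/Vmax)·(1/[S]) + 1/Vmax. The two points give (1/[S], 1/v) = (0.8065, 0.02475) and (0.06623, 0.007042).
Slope = (0.02475 − 0.007042)/(0.8065 − 0.06623) = 0.02393; intercept = 0.02475 − 0.02393×0.8065 = 0.005458.
Vmax = 1/intercept = 183 μM/s; Km = slope × Vmax = 0.02393 × 183 = 4.38 mM.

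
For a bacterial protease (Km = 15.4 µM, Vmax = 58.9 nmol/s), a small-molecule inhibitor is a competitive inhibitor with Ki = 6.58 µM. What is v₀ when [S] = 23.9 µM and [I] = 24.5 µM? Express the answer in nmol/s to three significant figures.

With α = 1 + [I]/Ki = 1 + 24.5/6.58 = 4.723, the competitive rate law is v = Vmax[S] / (αKm + [S]).
v = 58.9×23.9 / (4.723×15.4 + 23.9) = 1408/96.64 = 14.6 nmol/s.

14.6 nmol/s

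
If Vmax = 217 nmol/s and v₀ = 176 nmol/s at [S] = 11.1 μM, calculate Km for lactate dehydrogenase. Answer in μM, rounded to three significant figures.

v/Vmax = 176/217 = 0.8111 = [S]/(Km+[S]).
So Km + [S] = [S]/0.8111 = 13.69 μM, giving Km = 13.69 − 11.1 = 2.59 μM.

2.59 μM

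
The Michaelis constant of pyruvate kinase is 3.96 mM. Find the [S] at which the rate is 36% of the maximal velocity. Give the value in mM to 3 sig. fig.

2.23 mM

v/Vmax = [S]/(Km+[S]) = 0.36, so [S] = Km·0.36/(1 − 0.36) = 3.96 × 0.5625.
[S] = 2.23 mM.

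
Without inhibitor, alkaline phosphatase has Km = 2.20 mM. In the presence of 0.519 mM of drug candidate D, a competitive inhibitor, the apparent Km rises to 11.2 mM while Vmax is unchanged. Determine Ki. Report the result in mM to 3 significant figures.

0.127 mM

Competitive: Km,app = α·Km with α = 1 + [I]/Ki.
α = Km,app/Km = 11.2/2.20 = 5.091.
Since α = 1 + [I]/Ki, [I]/Ki = 5.091 − 1 = 4.091 and Ki = 0.519/4.091 = 0.127 mM.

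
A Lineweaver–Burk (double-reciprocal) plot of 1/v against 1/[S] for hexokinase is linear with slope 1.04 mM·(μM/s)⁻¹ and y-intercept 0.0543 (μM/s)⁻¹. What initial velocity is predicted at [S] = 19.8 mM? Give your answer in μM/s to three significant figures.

The y-intercept is 1/Vmax, so Vmax = 1/0.0543 = 18.4 μM/s.
The slope is Km/Vmax, so Km = 1.04 × 18.4 = 19.2 mM.
Then v = 18.4 × 19.8/(19.2 + 19.8) = 9.36 μM/s.

9.36 μM/s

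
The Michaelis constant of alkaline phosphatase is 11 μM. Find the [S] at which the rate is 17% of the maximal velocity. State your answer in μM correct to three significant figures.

v/Vmax = [S]/(Km+[S]) = 0.17, so [S] = Km·0.17/(1 − 0.17) = 11 × 0.2048.
[S] = 2.25 μM.

2.25 μM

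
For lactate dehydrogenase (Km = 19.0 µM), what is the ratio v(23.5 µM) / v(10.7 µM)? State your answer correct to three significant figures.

1.53

The fractional saturations are [S]/(Km+[S]) = 10.7/29.70 = 0.3603 and 23.5/42.50 = 0.5529.
v₂/v₁ is just their ratio: 0.5529/0.3603 = 1.53.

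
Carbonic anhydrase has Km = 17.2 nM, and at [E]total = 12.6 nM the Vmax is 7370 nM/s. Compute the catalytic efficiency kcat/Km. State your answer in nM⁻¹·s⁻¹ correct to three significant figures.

kcat = Vmax/[E]total = 7370/12.6 = 585 s⁻¹.
kcat/Km = 585/17.2 = 34.0 nM⁻¹·s⁻¹.

34.0 nM⁻¹·s⁻¹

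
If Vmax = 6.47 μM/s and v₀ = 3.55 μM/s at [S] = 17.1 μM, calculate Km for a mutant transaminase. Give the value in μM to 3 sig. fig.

14.1 μM

v/Vmax = 3.55/6.47 = 0.5487 = [S]/(Km+[S]).
So Km + [S] = [S]/0.5487 = 31.17 μM, giving Km = 31.17 − 17.1 = 14.1 μM.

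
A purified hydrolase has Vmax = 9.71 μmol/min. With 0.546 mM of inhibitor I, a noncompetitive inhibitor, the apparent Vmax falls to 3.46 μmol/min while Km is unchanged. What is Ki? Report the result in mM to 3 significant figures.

0.302 mM

Noncompetitive: Vmax,app = Vmax/α with α = 1 + [I]/Ki.
α = Vmax/Vmax,app = 9.71/3.46 = 2.806.
Ki = [I]/(α − 1) = 0.546/1.806 = 0.302 mM.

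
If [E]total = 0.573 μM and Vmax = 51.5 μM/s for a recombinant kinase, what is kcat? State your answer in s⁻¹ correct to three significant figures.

kcat = Vmax/[E]total = 51.5 μM/s / 0.573 μM = 89.9 s⁻¹.

89.9 s⁻¹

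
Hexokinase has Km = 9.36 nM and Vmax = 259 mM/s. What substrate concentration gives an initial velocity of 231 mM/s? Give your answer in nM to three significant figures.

The required fractional saturation is v/Vmax = 231/259 = 0.8919.
Then [S]/(Km+[S]) = 0.8919 ⇒ [S] = 9.36 × 0.8919/(1 − 0.8919) = 77.2 nM.

77.2 nM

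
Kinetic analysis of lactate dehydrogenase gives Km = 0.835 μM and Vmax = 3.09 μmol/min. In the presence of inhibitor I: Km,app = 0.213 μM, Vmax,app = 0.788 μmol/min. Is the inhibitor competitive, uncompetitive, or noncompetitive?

Both Km and Vmax decrease by the same factor (~3.92-fold) — characteristic of uncompetitive inhibition.

uncompetitive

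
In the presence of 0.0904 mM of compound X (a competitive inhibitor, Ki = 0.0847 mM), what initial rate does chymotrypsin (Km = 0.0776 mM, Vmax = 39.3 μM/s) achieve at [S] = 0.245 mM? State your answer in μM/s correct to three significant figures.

With α = 1 + [I]/Ki = 1 + 0.0904/0.0847 = 2.067, the competitive rate law is v = Vmax[S] / (αKm + [S]).
v = 39.3×0.245 / (2.067×0.0776 + 0.245) = 9.628/0.4054 = 23.7 μM/s.

23.7 μM/s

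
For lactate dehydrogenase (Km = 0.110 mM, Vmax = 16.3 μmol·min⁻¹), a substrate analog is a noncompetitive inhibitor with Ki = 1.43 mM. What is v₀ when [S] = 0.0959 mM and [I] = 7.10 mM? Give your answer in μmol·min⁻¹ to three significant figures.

1.27 μmol·min⁻¹

α = 1 + [I]/Ki = 1 + 7.10/1.43 = 5.965.
For a noncompetitive inhibitor, Vmax is reduced to Vmax/α while Km is unchanged: Km,app = 0.110 mM, Vmax,app = 2.73 μmol·min⁻¹.
v = Vmax,app·[S]/(Km,app + [S]) = 2.73 × 0.0959/(0.110 + 0.0959) = 1.27 μmol·min⁻¹.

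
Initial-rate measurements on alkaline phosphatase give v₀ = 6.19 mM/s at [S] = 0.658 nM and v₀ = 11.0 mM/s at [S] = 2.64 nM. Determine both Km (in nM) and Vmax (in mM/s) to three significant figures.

Km = 0.918 nM; Vmax = 14.8 mM/s

From v = Vmax[S]/(Km+[S]), each point gives Vmax = v(Km+[S])/[S].
Equating: 6.19(Km+0.658)/0.658 = 11.0(Km+2.64)/2.64.
9.407·Km + 6.19 = 4.167·Km + 11.0, so (9.407 − 4.167)·Km = 11.0 − 6.19.
Km = 4.810/5.241 = 0.918 nM; then Vmax = 6.19(0.918+0.658)/0.658 = 14.8 mM/s.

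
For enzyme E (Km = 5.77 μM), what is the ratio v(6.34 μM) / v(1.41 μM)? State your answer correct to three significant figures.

2.67

The fractional saturations are [S]/(Km+[S]) = 1.41/7.180 = 0.1964 and 6.34/12.11 = 0.5235.
v₂/v₁ is just their ratio: 0.5235/0.1964 = 2.67.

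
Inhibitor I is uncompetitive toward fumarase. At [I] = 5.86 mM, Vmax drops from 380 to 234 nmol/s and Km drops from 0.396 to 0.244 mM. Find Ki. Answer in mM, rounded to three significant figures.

Uncompetitive: Vmax,app = Vmax/α (and Km,app = Km/α) with α = 1 + [I]/Ki.
α = Vmax/Vmax,app = 380/234 = 1.624.
Since α = 1 + [I]/Ki, [I]/Ki = 1.624 − 1 = 0.6239 and Ki = 5.86/0.6239 = 9.39 mM.

9.39 mM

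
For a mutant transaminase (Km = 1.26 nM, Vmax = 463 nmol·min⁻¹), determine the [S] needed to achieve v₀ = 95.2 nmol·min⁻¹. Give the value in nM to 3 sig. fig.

The required fractional saturation is v/Vmax = 95.2/463 = 0.2056.
Then [S]/(Km+[S]) = 0.2056 ⇒ [S] = 1.26 × 0.2056/(1 − 0.2056) = 0.326 nM.

0.326 nM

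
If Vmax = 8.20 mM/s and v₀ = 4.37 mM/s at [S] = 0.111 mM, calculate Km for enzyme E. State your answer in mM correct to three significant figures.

From v = Vmax[S]/(Km+[S]), Km = [S](Vmax − v)/v.
Km = 0.111 × (8.20 − 4.37) / 4.37 = 0.4251/4.37 = 0.0973 mM.

0.0973 mM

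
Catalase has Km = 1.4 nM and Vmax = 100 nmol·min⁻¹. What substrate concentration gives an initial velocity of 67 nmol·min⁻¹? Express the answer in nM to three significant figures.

Rearranging v = Vmax[S]/(Km+[S]) gives [S] = Km·v/(Vmax − v).
[S] = 1.4 × 67 / (100 − 67) = 93.80/33.00 = 2.84 nM.

2.84 nM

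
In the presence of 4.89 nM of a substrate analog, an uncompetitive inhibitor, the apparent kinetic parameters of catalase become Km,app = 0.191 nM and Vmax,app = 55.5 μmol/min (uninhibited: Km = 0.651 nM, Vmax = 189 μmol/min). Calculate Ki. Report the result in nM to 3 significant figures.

2.03 nM

Uncompetitive: Vmax,app = Vmax/α (and Km,app = Km/α) with α = 1 + [I]/Ki.
α = Vmax/Vmax,app = 189/55.5 = 3.405.
Ki = [I]/(α − 1) = 4.89/2.405 = 2.03 nM.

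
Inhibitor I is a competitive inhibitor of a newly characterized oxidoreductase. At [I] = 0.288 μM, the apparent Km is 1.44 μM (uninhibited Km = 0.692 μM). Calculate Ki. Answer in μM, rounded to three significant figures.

Competitive: Km,app = α·Km with α = 1 + [I]/Ki.
α = Km,app/Km = 1.44/0.692 = 2.081.
Since α = 1 + [I]/Ki, [I]/Ki = 2.081 − 1 = 1.081 and Ki = 0.288/1.081 = 0.266 μM.

0.266 μM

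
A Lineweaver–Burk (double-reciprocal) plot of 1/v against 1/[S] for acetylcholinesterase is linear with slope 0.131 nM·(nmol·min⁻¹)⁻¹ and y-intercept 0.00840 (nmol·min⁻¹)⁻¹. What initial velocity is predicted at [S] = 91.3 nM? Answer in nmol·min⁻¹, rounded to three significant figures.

102 nmol·min⁻¹

The y-intercept is 1/Vmax, so Vmax = 1/0.00840 = 119 nmol·min⁻¹.
The slope is Km/Vmax, so Km = 0.131 × 119 = 15.6 nM.
Then v = 119 × 91.3/(15.6 + 91.3) = 102 nmol·min⁻¹.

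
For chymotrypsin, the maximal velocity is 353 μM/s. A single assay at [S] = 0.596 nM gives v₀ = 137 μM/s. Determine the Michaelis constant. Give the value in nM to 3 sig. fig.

From v = Vmax[S]/(Km+[S]), Km = [S](Vmax − v)/v.
Km = 0.596 × (353 − 137) / 137 = 128.7/137 = 0.940 nM.

0.940 nM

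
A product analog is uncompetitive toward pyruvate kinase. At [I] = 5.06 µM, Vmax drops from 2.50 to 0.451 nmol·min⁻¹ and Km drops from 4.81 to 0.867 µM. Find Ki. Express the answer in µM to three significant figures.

1.11 µM

Uncompetitive: Vmax,app = Vmax/α (and Km,app = Km/α) with α = 1 + [I]/Ki.
α = Vmax/Vmax,app = 2.50/0.451 = 5.543.
Ki = [I]/(α − 1) = 5.06/4.543 = 1.11 µM.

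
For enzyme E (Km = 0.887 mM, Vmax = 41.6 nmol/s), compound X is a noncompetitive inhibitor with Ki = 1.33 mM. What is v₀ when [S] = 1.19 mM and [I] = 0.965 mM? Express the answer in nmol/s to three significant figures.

13.8 nmol/s

With α = 1 + [I]/Ki = 1 + 0.965/1.33 = 1.726, the noncompetitive rate law is v = (Vmax/α)·[S] / (Km + [S]).
v = (41.6/1.726)×1.19 / (0.887 + 1.19) = 28.69/2.077 = 13.8 nmol/s.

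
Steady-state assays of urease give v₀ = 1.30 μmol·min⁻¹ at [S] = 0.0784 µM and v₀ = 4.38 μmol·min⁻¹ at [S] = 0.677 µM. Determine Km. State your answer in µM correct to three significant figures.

0.305 µM

In reciprocal form, 1/v = (Km/Vmax)·(1/[S]) + 1/Vmax. The two points give (1/[S], 1/v) = (12.76, 0.7692) and (1.477, 0.2283).
Slope = (0.7692 − 0.2283)/(12.76 − 1.477) = 0.04796; intercept = 0.7692 − 0.04796×12.76 = 0.1575.
Vmax = 1/intercept = 6.35 μmol·min⁻¹; Km = slope × Vmax = 0.04796 × 6.35 = 0.305 µM.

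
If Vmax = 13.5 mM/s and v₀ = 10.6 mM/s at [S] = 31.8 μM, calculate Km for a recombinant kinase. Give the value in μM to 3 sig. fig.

v/Vmax = 10.6/13.5 = 0.7852 = [S]/(Km+[S]).
So Km + [S] = [S]/0.7852 = 40.50 μM, giving Km = 40.50 − 31.8 = 8.70 μM.

8.70 μM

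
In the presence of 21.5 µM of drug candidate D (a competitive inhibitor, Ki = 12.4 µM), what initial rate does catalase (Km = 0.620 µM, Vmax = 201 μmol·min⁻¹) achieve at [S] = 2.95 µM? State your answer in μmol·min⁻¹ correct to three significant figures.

With α = 1 + [I]/Ki = 1 + 21.5/12.4 = 2.734, the competitive rate law is v = Vmax[S] / (αKm + [S]).
v = 201×2.95 / (2.734×0.620 + 2.95) = 593.0/4.645 = 128 μmol·min⁻¹.

128 μmol·min⁻¹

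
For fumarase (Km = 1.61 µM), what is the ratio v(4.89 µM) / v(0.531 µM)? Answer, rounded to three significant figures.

The fractional saturations are [S]/(Km+[S]) = 0.531/2.141 = 0.2480 and 4.89/6.500 = 0.7523.
v₂/v₁ is just their ratio: 0.7523/0.2480 = 3.03.

3.03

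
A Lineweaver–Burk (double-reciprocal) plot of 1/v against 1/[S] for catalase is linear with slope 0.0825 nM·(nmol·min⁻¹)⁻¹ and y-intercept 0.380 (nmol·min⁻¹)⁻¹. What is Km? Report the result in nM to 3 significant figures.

y-intercept = 1/Vmax ⇒ Vmax = 2.63 nmol·min⁻¹; slope = Km/Vmax ⇒ Km = slope × Vmax.
Km = 0.0825 × 2.63 = 0.217 nM.

0.217 nM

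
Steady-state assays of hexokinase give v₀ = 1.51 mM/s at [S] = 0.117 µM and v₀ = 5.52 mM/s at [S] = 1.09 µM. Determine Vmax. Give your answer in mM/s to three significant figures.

8.11 mM/s

From v = Vmax[S]/(Km+[S]), each point gives Vmax = v(Km+[S])/[S].
Equating: 1.51(Km+0.117)/0.117 = 5.52(Km+1.09)/1.09.
12.91·Km + 1.51 = 5.064·Km + 5.52, so (12.91 − 5.064)·Km = 5.52 − 1.51.
Km = 4.010/7.842 = 0.511 µM; then Vmax = 1.51(0.511+0.117)/0.117 = 8.11 mM/s.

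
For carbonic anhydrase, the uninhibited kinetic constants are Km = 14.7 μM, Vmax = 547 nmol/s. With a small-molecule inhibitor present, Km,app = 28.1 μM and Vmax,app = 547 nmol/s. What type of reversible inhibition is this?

competitive

Km increases (14.7 → 28.1 μM) while Vmax is unchanged — the hallmark of competitive inhibition.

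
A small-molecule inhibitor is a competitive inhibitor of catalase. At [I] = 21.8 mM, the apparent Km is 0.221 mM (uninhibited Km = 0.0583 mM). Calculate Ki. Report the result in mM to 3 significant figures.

Competitive: Km,app = α·Km with α = 1 + [I]/Ki.
α = Km,app/Km = 0.221/0.0583 = 3.791.
Ki = [I]/(α − 1) = 21.8/2.791 = 7.81 mM.

7.81 mM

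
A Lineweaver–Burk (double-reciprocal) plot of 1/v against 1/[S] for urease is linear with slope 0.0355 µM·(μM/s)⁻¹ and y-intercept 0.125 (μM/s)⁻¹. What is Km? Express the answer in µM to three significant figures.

y-intercept = 1/Vmax ⇒ Vmax = 8.00 μM/s; slope = Km/Vmax ⇒ Km = slope × Vmax.
Km = 0.0355 × 8.00 = 0.284 µM.

0.284 µM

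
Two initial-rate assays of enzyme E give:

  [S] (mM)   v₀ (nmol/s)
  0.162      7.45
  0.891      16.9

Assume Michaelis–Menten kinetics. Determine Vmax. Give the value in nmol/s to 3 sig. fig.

From v = Vmax[S]/(Km+[S]), each point gives Vmax = v(Km+[S])/[S].
Equating: 7.45(Km+0.162)/0.162 = 16.9(Km+0.891)/0.891.
45.99·Km + 7.45 = 18.97·Km + 16.9, so (45.99 − 18.97)·Km = 16.9 − 7.45.
Km = 9.450/27.02 = 0.350 mM; then Vmax = 7.45(0.350+0.162)/0.162 = 23.5 nmol/s.

23.5 nmol/s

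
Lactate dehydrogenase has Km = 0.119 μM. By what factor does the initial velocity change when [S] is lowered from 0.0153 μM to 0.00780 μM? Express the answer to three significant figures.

0.540

The fractional saturations are [S]/(Km+[S]) = 0.0153/0.1343 = 0.1139 and 0.00780/0.1268 = 0.06151.
v₂/v₁ is just their ratio: 0.06151/0.1139 = 0.540.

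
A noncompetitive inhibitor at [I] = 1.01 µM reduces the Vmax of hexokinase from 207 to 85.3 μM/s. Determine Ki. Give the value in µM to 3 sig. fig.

0.708 µM

Noncompetitive: Vmax,app = Vmax/α with α = 1 + [I]/Ki.
α = Vmax/Vmax,app = 207/85.3 = 2.427.
Ki = [I]/(α − 1) = 1.01/1.427 = 0.708 µM.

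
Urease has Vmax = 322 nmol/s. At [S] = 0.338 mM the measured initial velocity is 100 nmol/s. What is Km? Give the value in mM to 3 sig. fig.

v/Vmax = 100/322 = 0.3106 = [S]/(Km+[S]).
So Km + [S] = [S]/0.3106 = 1.088 mM, giving Km = 1.088 − 0.338 = 0.750 mM.

0.750 mM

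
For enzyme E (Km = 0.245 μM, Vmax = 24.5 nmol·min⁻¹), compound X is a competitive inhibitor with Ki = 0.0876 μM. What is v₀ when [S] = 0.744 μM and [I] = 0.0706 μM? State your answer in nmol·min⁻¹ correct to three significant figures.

α = 1 + [I]/Ki = 1 + 0.0706/0.0876 = 1.806.
For a competitive inhibitor, Vmax is unchanged and the apparent Km becomes α·Km: Km,app = 0.442 μM, Vmax,app = 24.5 nmol·min⁻¹.
v = Vmax,app·[S]/(Km,app + [S]) = 24.5 × 0.744/(0.442 + 0.744) = 15.4 nmol·min⁻¹.

15.4 nmol·min⁻¹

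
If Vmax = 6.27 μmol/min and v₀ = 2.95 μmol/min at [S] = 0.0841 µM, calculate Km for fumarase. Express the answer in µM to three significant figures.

0.0946 µM

From v = Vmax[S]/(Km+[S]), Km = [S](Vmax − v)/v.
Km = 0.0841 × (6.27 − 2.95) / 2.95 = 0.2792/2.95 = 0.0946 µM.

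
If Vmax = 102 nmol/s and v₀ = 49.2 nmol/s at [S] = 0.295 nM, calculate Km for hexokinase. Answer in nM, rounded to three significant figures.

v/Vmax = 49.2/102 = 0.4824 = [S]/(Km+[S]).
So Km + [S] = [S]/0.4824 = 0.6116 nM, giving Km = 0.6116 − 0.295 = 0.317 nM.

0.317 nM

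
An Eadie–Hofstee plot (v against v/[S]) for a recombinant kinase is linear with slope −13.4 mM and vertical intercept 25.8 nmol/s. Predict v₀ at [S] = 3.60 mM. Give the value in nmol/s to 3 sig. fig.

In the Eadie–Hofstee form v = Vmax − Km·(v/[S]), the slope is −Km and the intercept is Vmax, so Km = 13.4 mM and Vmax = 25.8 nmol/s.
v = 25.8 × 3.60/(13.4 + 3.60) = 5.46 nmol/s.

5.46 nmol/s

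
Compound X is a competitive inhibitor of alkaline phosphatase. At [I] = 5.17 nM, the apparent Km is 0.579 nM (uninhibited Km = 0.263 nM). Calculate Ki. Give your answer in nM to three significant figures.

4.30 nM

Competitive: Km,app = α·Km with α = 1 + [I]/Ki.
α = Km,app/Km = 0.579/0.263 = 2.202.
Ki = [I]/(α − 1) = 5.17/1.202 = 4.30 nM.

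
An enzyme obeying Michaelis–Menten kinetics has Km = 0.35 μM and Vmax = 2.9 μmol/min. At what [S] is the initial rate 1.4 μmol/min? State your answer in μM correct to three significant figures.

0.327 μM

Rearranging v = Vmax[S]/(Km+[S]) gives [S] = Km·v/(Vmax − v).
[S] = 0.35 × 1.4 / (2.9 − 1.4) = 0.4900/1.500 = 0.327 μM.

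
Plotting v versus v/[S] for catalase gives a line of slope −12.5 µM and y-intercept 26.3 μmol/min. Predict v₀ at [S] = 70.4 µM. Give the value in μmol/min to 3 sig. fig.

In the Eadie–Hofstee form v = Vmax − Km·(v/[S]), the slope is −Km and the intercept is Vmax, so Km = 12.5 µM and Vmax = 26.3 μmol/min.
v = 26.3 × 70.4/(12.5 + 70.4) = 22.3 μmol/min.

22.3 μmol/min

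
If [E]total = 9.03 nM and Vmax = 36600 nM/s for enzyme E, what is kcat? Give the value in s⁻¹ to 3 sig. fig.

4050 s⁻¹

kcat = Vmax/[E]total = 36600 nM/s / 9.03 nM = 4050 s⁻¹.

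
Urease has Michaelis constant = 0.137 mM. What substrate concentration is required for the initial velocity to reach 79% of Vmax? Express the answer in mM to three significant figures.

v/Vmax = [S]/(Km+[S]) = 0.79, so [S] = Km·0.79/(1 − 0.79) = 0.137 × 3.762.
[S] = 0.515 mM.

0.515 mM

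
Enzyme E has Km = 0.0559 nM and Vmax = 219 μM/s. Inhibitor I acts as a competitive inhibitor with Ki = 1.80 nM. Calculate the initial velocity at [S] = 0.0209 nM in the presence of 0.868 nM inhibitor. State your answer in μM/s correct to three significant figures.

With α = 1 + [I]/Ki = 1 + 0.868/1.80 = 1.482, the competitive rate law is v = Vmax[S] / (αKm + [S]).
v = 219×0.0209 / (1.482×0.0559 + 0.0209) = 4.577/0.1038 = 44.1 μM/s.

44.1 μM/s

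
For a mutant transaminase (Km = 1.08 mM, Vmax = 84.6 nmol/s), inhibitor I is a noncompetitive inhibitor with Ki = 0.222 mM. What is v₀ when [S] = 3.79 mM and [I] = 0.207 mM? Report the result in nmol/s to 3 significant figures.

With α = 1 + [I]/Ki = 1 + 0.207/0.222 = 1.932, the noncompetitive rate law is v = (Vmax/α)·[S] / (Km + [S]).
v = (84.6/1.932)×3.79 / (1.08 + 3.79) = 165.9/4.870 = 34.1 nmol/s.

34.1 nmol/s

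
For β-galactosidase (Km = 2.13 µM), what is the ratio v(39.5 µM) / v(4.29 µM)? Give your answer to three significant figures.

Since Vmax cancels, v₂/v₁ = [S]₂(Km+[S]₁) / [S]₁(Km+[S]₂).
= 39.5×(2.13+4.29) / (4.29×(2.13+39.5)) = 253.6/178.6 = 1.42.

1.42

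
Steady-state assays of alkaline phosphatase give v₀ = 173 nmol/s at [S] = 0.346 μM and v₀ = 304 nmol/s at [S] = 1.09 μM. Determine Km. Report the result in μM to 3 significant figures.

In reciprocal form, 1/v = (Km/Vmax)·(1/[S]) + 1/Vmax. The two points give (1/[S], 1/v) = (2.890, 0.005780) and (0.9174, 0.003289).
Slope = (0.005780 − 0.003289)/(2.890 − 0.9174) = 0.001263; intercept = 0.005780 − 0.001263×2.890 = 0.002131.
Vmax = 1/intercept = 469 nmol/s; Km = slope × Vmax = 0.001263 × 469 = 0.592 μM.

0.592 μM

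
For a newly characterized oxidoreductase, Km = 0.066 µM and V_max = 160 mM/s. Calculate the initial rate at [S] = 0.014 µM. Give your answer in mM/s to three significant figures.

[S]/(Km+[S]) = 0.014/0.08000 = 0.1750, the fractional saturation.
v = 0.1750 × Vmax = 0.1750 × 160 = 28.0 mM/s.

28.0 mM/s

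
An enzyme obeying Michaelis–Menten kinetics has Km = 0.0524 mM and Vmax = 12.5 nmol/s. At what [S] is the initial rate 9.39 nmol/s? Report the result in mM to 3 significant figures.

0.158 mM

The required fractional saturation is v/Vmax = 9.39/12.5 = 0.7512.
Then [S]/(Km+[S]) = 0.7512 ⇒ [S] = 0.0524 × 0.7512/(1 − 0.7512) = 0.158 mM.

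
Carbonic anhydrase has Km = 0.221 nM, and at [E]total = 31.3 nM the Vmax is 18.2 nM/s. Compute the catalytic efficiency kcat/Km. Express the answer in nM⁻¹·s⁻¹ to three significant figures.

2.63 nM⁻¹·s⁻¹

kcat = Vmax/[E]total = 18.2/31.3 = 0.581 s⁻¹.
kcat/Km = 0.581/0.221 = 2.63 nM⁻¹·s⁻¹.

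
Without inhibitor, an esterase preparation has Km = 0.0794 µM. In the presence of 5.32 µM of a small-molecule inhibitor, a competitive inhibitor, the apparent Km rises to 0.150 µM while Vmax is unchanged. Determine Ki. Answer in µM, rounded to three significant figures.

Competitive: Km,app = α·Km with α = 1 + [I]/Ki.
α = Km,app/Km = 0.150/0.0794 = 1.889.
Since α = 1 + [I]/Ki, [I]/Ki = 1.889 − 1 = 0.8892 and Ki = 5.32/0.8892 = 5.98 µM.

5.98 µM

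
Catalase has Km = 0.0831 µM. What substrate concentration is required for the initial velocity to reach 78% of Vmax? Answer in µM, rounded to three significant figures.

0.295 µM

v/Vmax = [S]/(Km+[S]) = 0.78, so [S] = Km·0.78/(1 − 0.78) = 0.0831 × 3.545.
[S] = 0.295 µM.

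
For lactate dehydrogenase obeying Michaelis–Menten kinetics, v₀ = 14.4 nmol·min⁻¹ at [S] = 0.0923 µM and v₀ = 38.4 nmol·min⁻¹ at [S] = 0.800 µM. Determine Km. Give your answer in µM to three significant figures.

0.222 µM

From v = Vmax[S]/(Km+[S]), each point gives Vmax = v(Km+[S])/[S].
Equating: 14.4(Km+0.0923)/0.0923 = 38.4(Km+0.800)/0.800.
156.0·Km + 14.4 = 48.00·Km + 38.4, so (156.0 − 48.00)·Km = 38.4 − 14.4.
Km = 24.00/108.0 = 0.222 µM; then Vmax = 14.4(0.222+0.0923)/0.0923 = 49.1 nmol·min⁻¹.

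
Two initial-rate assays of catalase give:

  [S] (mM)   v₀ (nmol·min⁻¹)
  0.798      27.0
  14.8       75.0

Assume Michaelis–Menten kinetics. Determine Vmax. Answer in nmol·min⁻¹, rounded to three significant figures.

From v = Vmax[S]/(Km+[S]), each point gives Vmax = v(Km+[S])/[S].
Equating: 27.0(Km+0.798)/0.798 = 75.0(Km+14.8)/14.8.
33.83·Km + 27.0 = 5.068·Km + 75.0, so (33.83 − 5.068)·Km = 75.0 − 27.0.
Km = 48.00/28.77 = 1.67 mM; then Vmax = 27.0(1.67+0.798)/0.798 = 83.5 nmol·min⁻¹.

83.5 nmol·min⁻¹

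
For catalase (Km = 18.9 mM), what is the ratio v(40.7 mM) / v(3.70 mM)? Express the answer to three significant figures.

4.17

The fractional saturations are [S]/(Km+[S]) = 3.70/22.60 = 0.1637 and 40.7/59.60 = 0.6829.
v₂/v₁ is just their ratio: 0.6829/0.1637 = 4.17.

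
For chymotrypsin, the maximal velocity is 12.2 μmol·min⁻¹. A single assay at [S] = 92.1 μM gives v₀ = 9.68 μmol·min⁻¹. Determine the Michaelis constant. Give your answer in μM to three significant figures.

24.0 μM

From v = Vmax[S]/(Km+[S]), Km = [S](Vmax − v)/v.
Km = 92.1 × (12.2 − 9.68) / 9.68 = 232.1/9.68 = 24.0 μM.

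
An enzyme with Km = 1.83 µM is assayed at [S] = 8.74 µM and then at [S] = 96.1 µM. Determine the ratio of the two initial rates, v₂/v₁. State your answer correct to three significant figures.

The fractional saturations are [S]/(Km+[S]) = 8.74/10.57 = 0.8269 and 96.1/97.93 = 0.9813.
v₂/v₁ is just their ratio: 0.9813/0.8269 = 1.19.

1.19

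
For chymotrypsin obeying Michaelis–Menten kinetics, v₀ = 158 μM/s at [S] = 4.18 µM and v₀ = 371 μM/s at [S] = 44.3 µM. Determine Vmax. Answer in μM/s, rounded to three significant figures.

432 μM/s

In reciprocal form, 1/v = (Km/Vmax)·(1/[S]) + 1/Vmax. The two points give (1/[S], 1/v) = (0.2392, 0.006329) and (0.02257, 0.002695).
Slope = (0.006329 − 0.002695)/(0.2392 − 0.02257) = 0.01677; intercept = 0.006329 − 0.01677×0.2392 = 0.002317.
Vmax = 1/intercept = 432 μM/s; Km = slope × Vmax = 0.01677 × 432 = 7.24 µM.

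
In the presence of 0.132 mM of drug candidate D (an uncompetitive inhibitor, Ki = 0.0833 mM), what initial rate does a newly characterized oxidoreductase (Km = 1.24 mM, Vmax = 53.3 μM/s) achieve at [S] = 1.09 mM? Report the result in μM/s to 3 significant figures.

14.3 μM/s

α = 1 + [I]/Ki = 1 + 0.132/0.0833 = 2.585.
For an uncompetitive inhibitor, both parameters are divided by α, giving Vmax/α and Km/α: Km,app = 0.480 mM, Vmax,app = 20.6 μM/s.
v = Vmax,app·[S]/(Km,app + [S]) = 20.6 × 1.09/(0.480 + 1.09) = 14.3 μM/s.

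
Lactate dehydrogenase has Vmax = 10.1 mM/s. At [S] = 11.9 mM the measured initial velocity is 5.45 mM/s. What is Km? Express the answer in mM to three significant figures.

10.2 mM

v/Vmax = 5.45/10.1 = 0.5396 = [S]/(Km+[S]).
So Km + [S] = [S]/0.5396 = 22.05 mM, giving Km = 22.05 − 11.9 = 10.2 mM.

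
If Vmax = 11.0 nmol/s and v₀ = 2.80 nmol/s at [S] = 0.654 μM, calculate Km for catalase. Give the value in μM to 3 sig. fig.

v/Vmax = 2.80/11.0 = 0.2545 = [S]/(Km+[S]).
So Km + [S] = [S]/0.2545 = 2.569 μM, giving Km = 2.569 − 0.654 = 1.92 μM.

1.92 μM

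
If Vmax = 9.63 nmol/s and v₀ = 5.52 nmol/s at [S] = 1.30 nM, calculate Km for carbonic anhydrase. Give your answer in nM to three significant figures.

0.968 nM

From v = Vmax[S]/(Km+[S]), Km = [S](Vmax − v)/v.
Km = 1.30 × (9.63 − 5.52) / 5.52 = 5.343/5.52 = 0.968 nM.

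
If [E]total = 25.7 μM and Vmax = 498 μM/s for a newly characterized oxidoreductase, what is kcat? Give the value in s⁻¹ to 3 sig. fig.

kcat = Vmax/[E]total = 498 μM/s / 25.7 μM = 19.4 s⁻¹.

19.4 s⁻¹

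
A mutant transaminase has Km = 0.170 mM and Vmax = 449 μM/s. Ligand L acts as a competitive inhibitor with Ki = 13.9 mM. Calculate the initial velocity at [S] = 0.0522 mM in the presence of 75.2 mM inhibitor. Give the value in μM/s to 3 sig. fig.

With α = 1 + [I]/Ki = 1 + 75.2/13.9 = 6.410, the competitive rate law is v = Vmax[S] / (αKm + [S]).
v = 449×0.0522 / (6.410×0.170 + 0.0522) = 23.44/1.142 = 20.5 μM/s.

20.5 μM/s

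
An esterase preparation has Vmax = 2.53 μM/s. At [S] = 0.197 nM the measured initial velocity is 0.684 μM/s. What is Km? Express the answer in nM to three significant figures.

0.532 nM

From v = Vmax[S]/(Km+[S]), Km = [S](Vmax − v)/v.
Km = 0.197 × (2.53 − 0.684) / 0.684 = 0.3637/0.684 = 0.532 nM.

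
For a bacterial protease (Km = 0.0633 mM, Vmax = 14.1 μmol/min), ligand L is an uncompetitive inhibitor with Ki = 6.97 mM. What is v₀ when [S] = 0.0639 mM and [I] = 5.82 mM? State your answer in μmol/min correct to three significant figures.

4.99 μmol/min

With α = 1 + [I]/Ki = 1 + 5.82/6.97 = 1.835, the uncompetitive rate law is v = (Vmax/α)·[S] / (Km/α + [S]).
v = (14.1/1.835)×0.0639 / (0.0633/1.835 + 0.0639) = 0.4910/0.09840 = 4.99 μmol/min.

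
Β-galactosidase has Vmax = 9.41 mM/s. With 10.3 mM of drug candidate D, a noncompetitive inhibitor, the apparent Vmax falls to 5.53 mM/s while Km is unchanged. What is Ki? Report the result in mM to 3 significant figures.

Noncompetitive: Vmax,app = Vmax/α with α = 1 + [I]/Ki.
α = Vmax/Vmax,app = 9.41/5.53 = 1.702.
Since α = 1 + [I]/Ki, [I]/Ki = 1.702 − 1 = 0.7016 and Ki = 10.3/0.7016 = 14.7 mM.

14.7 mM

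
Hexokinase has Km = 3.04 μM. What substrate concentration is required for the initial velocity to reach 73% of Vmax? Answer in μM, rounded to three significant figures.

8.22 μM

v/Vmax = [S]/(Km+[S]) = 0.73, so [S] = Km·0.73/(1 − 0.73) = 3.04 × 2.704.
[S] = 8.22 μM.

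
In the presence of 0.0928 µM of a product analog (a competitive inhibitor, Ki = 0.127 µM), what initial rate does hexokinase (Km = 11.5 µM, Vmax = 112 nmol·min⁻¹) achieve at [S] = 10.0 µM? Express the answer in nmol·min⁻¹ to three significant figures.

37.5 nmol·min⁻¹

α = 1 + [I]/Ki = 1 + 0.0928/0.127 = 1.731.
For a competitive inhibitor, Vmax is unchanged and the apparent Km becomes α·Km: Km,app = 19.9 µM, Vmax,app = 112 nmol·min⁻¹.
v = Vmax,app·[S]/(Km,app + [S]) = 112 × 10.0/(19.9 + 10.0) = 37.5 nmol·min⁻¹.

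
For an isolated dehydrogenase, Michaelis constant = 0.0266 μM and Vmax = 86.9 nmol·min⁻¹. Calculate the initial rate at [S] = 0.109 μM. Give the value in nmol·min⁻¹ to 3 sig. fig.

69.9 nmol·min⁻¹

[S]/(Km+[S]) = 0.109/0.1356 = 0.8038, the fractional saturation.
v = 0.8038 × Vmax = 0.8038 × 86.9 = 69.9 nmol·min⁻¹.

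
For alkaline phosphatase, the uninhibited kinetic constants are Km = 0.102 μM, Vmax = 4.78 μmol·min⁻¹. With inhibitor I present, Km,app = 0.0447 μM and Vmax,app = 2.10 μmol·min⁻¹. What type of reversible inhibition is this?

Both Km and Vmax decrease by the same factor (~2.28-fold) — characteristic of uncompetitive inhibition.

uncompetitive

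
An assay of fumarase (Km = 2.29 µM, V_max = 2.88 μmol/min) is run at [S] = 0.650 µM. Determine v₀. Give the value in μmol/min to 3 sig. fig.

0.637 μmol/min

v = Vmax·[S]/(Km + [S]) = 2.88 × 0.650 / (2.29 + 0.650)
  = 1.872 / 2.940 = 0.637 μmol/min.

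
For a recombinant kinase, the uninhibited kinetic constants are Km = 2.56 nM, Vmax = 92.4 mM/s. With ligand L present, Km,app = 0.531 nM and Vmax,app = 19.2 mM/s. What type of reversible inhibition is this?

uncompetitive

Both Km and Vmax decrease by the same factor (~4.82-fold) — characteristic of uncompetitive inhibition.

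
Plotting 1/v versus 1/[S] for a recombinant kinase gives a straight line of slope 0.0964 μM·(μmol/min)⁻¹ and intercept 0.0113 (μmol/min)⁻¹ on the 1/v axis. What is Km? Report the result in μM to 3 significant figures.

8.53 μM

y-intercept = 1/Vmax ⇒ Vmax = 88.5 μmol/min; slope = Km/Vmax ⇒ Km = slope × Vmax.
Km = 0.0964 × 88.5 = 8.53 μM.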